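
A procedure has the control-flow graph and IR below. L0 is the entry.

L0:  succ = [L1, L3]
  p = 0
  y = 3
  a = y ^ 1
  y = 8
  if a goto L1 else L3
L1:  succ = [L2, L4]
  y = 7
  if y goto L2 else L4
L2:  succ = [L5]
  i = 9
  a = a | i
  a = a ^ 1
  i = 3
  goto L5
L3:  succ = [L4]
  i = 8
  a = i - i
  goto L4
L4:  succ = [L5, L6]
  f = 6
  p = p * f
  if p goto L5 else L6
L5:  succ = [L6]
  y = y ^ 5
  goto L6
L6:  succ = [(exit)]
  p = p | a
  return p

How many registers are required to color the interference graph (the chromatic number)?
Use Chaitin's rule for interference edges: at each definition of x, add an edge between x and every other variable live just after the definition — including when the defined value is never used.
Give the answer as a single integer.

def/use:
  L0: def={a,p,y} ue=∅
  L1: def={y} ue=∅
  L2: def={a,i} ue={a}
  L3: def={a,i} ue=∅
  L4: def={f,p} ue={p}
  L5: def={y} ue={y}
  L6: def={p} ue={a,p}

Backward fixpoint:
  L0 li=∅ lo={a,p,y}
  L1 li={a,p} lo={a,p,y}
  L2 li={a,p,y} lo={a,p,y}
  L3 li={p,y} lo={a,p,y}
  L4 li={a,p,y} lo={a,p,y}
  L5 li={a,p,y} lo={a,p}
  L6 li={a,p} lo=∅

Interfere edges:
  a: {f,i,p,y}
  f: {a,p,y}
  i: {a,p,y}
  p: {a,f,i,y}
  y: {a,f,i,p}

Chromatic number:
  {a,f,p,y} pairwise interfere (4-clique) ⇒ χ ≥ 4
  assign a→r0 f→r3 i→r3 p→r1 y→r2 — no edge inside a register ⇒ χ ≤ 4
  χ = 4

Answer: 4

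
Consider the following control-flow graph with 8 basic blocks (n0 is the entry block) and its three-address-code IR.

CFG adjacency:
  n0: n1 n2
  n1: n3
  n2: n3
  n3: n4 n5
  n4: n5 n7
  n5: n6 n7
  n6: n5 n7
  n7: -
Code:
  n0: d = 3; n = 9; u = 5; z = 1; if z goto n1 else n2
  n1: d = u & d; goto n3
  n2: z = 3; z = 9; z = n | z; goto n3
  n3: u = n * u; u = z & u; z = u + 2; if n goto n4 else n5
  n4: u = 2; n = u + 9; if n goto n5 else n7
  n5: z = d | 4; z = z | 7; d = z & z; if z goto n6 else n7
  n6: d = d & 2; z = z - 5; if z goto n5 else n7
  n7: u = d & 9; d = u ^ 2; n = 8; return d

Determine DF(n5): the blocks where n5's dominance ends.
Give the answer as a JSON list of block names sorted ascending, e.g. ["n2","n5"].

Answer: ["n5", "n7"]

Working:
idom tree: n1←n0 n2←n0 n3←n0 n4←n3 n5←n3 n6←n5 n7←n3
Join-block Dom:
  n3: preds {n1,n2}: {n0,n1} ∩ {n0,n2} = {n0}; idom=n0
  n5: preds {n3,n4,n6}: {n0,n3} ∩ {n0,n3,n4} ∩ {n0,n3,n5,n6} = {n0,n3}; idom=n3
  n7: preds {n4,n5,n6}: {n0,n3,n4} ∩ {n0,n3,n5} ∩ {n0,n3,n5,n6} = {n0,n3}; idom=n3

Frontier:
  n3←n1: walk n1 to n0
  n3←n2: walk n2 to n0
  n5←n3: walk · to n3
  n5←n4: walk n4 to n3
  n5←n6: walk n6→n5 to n3
  n7←n4: walk n4 to n3
  n7←n5: walk n5 to n3
  n7←n6: walk n6→n5 to n3
  DF(n0)=∅
  DF(n1)={n3}
  DF(n2)={n3}
  DF(n3)=∅
  DF(n4)={n5,n7}
  DF(n5)={n5,n7}
  DF(n6)={n5,n7}
  DF(n7)=∅

DF(n5) = ["n5", "n7"]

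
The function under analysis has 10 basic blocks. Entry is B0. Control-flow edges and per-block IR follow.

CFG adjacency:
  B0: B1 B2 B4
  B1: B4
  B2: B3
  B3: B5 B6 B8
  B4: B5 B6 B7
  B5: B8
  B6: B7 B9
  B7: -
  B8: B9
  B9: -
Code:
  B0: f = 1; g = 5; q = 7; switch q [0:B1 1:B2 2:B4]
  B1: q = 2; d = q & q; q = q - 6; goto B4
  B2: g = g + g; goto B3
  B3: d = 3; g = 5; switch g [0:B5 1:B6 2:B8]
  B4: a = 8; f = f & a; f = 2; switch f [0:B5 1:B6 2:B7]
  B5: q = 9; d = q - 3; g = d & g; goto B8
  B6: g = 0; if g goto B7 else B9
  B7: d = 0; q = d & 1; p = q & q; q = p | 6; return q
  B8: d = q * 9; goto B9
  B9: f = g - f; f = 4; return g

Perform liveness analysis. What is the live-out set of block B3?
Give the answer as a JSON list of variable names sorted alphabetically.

Answer: ["f", "g", "q"]

Analysis:
def/use:
  B0: def={f,g,q} ue=∅
  B1: def={d,q} ue=∅
  B2: def={g} ue={g}
  B3: def={d,g} ue=∅
  B4: def={a,f} ue={f}
  B5: def={d,g,q} ue={g}
  B6: def={g} ue=∅
  B7: def={d,p,q} ue=∅
  B8: def={d} ue={q}
  B9: def={f} ue={f,g}

Liveness:
  B0 li=∅ lo={f,g,q}
  B1 li={f,g} lo={f,g}
  B2 li={f,g,q} lo={f,q}
  B3 li={f,q} lo={f,g,q}
  B4 li={f,g} lo={f,g}
  B5 li={f,g} lo={f,g,q}
  B6 li={f} lo={f,g}
  B7 li=∅ lo=∅
  B8 li={f,g,q} lo={f,g}
  B9 li={f,g} lo=∅

live-out(B3) = ["f", "g", "q"]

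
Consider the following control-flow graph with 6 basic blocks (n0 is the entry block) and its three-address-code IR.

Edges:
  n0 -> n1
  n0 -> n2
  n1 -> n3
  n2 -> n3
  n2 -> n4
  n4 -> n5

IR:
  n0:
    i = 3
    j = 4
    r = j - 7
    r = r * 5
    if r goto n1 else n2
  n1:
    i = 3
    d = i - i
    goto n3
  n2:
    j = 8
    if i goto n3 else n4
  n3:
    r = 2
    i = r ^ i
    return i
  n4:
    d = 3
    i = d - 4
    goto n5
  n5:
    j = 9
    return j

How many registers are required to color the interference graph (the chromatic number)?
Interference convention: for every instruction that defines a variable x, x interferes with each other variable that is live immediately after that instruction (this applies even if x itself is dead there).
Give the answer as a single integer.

Answer: 2

Analysis:
Per-block:
  n0: {i,j,r} / ∅
  n1: {d,i} / ∅
  n2: {j} / {i}
  n3: {i,r} / {i}
  n4: {d,i} / ∅
  n5: {j} / ∅

Backward fixpoint:
  n0: in=∅ out={i}
  n1: in=∅ out={i}
  n2: in={i} out={i}
  n3: in={i} out=∅
  n4: in=∅ out=∅
  n5: in=∅ out=∅

Conflict graph:
  d — {i}
  i — {d,j,r}
  j — {i}
  r — {i}

Registers:
  lower bound: {d,i} mutually conflict ⇒ χ ≥ 2
  2-colouring: R0={i}  R1={d,j,r}
  χ = 2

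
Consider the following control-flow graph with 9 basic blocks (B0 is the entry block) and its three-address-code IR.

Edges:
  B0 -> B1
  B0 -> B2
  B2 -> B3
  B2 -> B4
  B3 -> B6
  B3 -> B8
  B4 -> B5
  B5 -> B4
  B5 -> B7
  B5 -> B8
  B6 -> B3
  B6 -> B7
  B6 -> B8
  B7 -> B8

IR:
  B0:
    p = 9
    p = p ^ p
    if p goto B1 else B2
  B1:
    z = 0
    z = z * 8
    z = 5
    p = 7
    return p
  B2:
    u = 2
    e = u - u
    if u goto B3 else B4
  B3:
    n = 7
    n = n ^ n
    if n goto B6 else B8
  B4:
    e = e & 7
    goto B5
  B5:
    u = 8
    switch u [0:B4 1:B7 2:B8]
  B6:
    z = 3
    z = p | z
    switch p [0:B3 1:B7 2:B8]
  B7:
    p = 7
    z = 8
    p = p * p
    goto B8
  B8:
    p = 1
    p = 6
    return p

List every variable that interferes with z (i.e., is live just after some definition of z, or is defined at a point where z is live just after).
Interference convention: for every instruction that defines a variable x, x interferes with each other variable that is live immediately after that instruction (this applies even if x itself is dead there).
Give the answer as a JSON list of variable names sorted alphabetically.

Answer: ["p"]

Derivation:
Per-block:
  B0: def={p} ue=∅
  B1: def={p,z} ue=∅
  B2: def={e,u} ue=∅
  B3: def={n} ue=∅
  B4: def={e} ue={e}
  B5: def={u} ue=∅
  B6: def={z} ue={p}
  B7: def={p,z} ue=∅
  B8: def={p} ue=∅

Liveness:
  B0: in=∅ out={p}
  B1: in=∅ out=∅
  B2: in={p} out={e,p}
  B3: in={p} out={p}
  B4: in={e} out={e}
  B5: in={e} out={e}
  B6: in={p} out={p}
  B7: in=∅ out=∅
  B8: in=∅ out=∅

Interference:
  e — {p,u}
  n — {p}
  p — {e,n,u,z}
  u — {e,p}
  z — {p}

N(z) = ["p"]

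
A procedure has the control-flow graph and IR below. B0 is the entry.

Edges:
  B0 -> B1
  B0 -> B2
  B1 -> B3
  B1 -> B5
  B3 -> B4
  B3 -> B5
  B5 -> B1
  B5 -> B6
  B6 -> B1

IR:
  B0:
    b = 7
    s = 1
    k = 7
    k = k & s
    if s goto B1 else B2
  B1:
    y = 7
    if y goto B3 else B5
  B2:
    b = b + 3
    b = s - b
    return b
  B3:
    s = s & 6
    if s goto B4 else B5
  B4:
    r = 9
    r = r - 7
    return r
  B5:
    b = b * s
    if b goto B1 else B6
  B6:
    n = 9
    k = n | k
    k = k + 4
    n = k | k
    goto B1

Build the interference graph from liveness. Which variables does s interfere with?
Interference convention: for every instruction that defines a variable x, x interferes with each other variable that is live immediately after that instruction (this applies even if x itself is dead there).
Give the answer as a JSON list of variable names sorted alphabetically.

Answer: ["b", "k", "n", "y"]

Analysis:
def/use:
  B0: {b,k,s} / ∅
  B1: {y} / ∅
  B2: {b} / {b,s}
  B3: {s} / {s}
  B4: {r} / ∅
  B5: {b} / {b,s}
  B6: {k,n} / {k}

Backward fixpoint:
  B0 li=∅ lo={b,k,s}
  B1 li={b,k,s} lo={b,k,s}
  B2 li={b,s} lo=∅
  B3 li={b,k,s} lo={b,k,s}
  B4 li=∅ lo=∅
  B5 li={b,k,s} lo={b,k,s}
  B6 li={b,k,s} lo={b,k,s}

Interference:
  b↔{k,n,s,y}
  k↔{b,n,s,y}
  n↔{b,k,s}
  r↔∅
  s↔{b,k,n,y}
  y↔{b,k,s}

N(s) = ["b", "k", "n", "y"]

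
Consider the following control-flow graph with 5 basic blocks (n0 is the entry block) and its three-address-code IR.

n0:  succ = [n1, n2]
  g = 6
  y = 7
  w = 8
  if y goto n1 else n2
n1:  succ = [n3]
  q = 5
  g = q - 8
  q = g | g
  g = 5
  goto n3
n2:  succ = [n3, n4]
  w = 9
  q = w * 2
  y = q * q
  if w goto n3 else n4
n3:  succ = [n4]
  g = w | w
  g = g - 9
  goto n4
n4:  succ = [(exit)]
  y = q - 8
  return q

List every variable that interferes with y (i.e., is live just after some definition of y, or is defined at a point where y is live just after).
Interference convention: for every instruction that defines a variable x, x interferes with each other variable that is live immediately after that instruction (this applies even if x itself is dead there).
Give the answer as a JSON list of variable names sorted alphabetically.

Per-block:
  n0 def {g,w,y} use ∅
  n1 def {g,q} use ∅
  n2 def {q,w,y} use ∅
  n3 def {g} use {w}
  n4 def {y} use {q}

Live sets:
  n0: in=∅ out={w}
  n1: in={w} out={q,w}
  n2: in=∅ out={q,w}
  n3: in={q,w} out={q}
  n4: in={q} out=∅

Interference:
  g: {q,w}
  q: {g,w,y}
  w: {g,q,y}
  y: {q,w}

N(y) = ["q", "w"]

Answer: ["q", "w"]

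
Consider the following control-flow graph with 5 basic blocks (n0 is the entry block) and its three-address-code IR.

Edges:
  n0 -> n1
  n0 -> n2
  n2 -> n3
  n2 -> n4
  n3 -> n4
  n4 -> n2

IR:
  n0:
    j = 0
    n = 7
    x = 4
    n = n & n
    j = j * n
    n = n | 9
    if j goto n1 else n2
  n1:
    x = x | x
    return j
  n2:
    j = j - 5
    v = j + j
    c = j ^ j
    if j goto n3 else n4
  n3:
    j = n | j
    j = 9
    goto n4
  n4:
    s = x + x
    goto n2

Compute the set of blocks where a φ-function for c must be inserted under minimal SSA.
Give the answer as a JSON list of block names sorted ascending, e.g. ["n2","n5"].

Answer: ["n2"]

Derivation:
idom tree: n1←n0 n2←n0 n3←n2 n4←n2
Join-block Dom:
  n2: preds {n0,n4}: {n0} ∩ {n0,n2,n4} = {n0}; idom=n0
  n4: preds {n2,n3}: {n0,n2} ∩ {n0,n2,n3} = {n0,n2}; idom=n2

DF walk-up:
  n2←n0: walk · to n0
  n2←n4: walk n4→n2 to n0
  n4←n2: walk · to n2
  n4←n3: walk n3 to n2
  DF(n0)=∅
  DF(n1)=∅
  DF(n2)={n2}
  DF(n3)={n4}
  DF(n4)={n2}

φ for c: defs {n2}
  DF⁺ = {n2}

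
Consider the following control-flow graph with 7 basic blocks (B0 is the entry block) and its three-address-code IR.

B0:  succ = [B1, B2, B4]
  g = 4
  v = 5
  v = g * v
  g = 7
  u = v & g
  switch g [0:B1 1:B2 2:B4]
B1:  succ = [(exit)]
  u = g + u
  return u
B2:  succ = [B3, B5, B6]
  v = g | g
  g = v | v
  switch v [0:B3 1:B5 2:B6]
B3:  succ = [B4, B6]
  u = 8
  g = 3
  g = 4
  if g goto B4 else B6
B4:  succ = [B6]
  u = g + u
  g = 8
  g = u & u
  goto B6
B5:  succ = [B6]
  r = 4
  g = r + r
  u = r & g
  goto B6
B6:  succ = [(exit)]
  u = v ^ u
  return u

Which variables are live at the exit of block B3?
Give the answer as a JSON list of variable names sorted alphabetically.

Answer: ["g", "u", "v"]

Derivation:
def/use:
  B0 def {g,u,v} use ∅
  B1 def {u} use {g,u}
  B2 def {g,v} use {g}
  B3 def {g,u} use ∅
  B4 def {g,u} use {g,u}
  B5 def {g,r,u} use ∅
  B6 def {u} use {u,v}

Liveness:
  B0: in=∅ out={g,u,v}
  B1: in={g,u} out=∅
  B2: in={g,u} out={u,v}
  B3: in={v} out={g,u,v}
  B4: in={g,u,v} out={u,v}
  B5: in={v} out={u,v}
  B6: in={u,v} out=∅

live-out(B3) = ["g", "u", "v"]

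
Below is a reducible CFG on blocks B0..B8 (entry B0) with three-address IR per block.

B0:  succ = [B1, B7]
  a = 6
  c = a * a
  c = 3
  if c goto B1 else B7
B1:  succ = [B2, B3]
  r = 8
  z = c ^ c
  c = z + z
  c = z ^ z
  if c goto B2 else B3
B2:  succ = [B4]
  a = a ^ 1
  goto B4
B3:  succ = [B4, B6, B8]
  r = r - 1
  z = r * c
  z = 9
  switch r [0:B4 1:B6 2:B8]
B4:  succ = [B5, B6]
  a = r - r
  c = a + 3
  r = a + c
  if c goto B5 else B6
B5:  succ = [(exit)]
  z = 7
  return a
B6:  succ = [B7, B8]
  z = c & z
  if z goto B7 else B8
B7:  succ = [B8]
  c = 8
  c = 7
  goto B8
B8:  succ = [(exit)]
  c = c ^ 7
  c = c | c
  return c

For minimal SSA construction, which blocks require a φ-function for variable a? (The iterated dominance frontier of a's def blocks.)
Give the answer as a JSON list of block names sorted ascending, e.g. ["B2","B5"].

idom tree: B1←B0 B2←B1 B3←B1 B4←B1 B5←B4 B6←B1 B7←B0 B8←B0
Join-block Dom:
  B4: preds {B2,B3}: {B0,B1,B2} ∩ {B0,B1,B3} = {B0,B1}; idom=B1
  B6: preds {B3,B4}: {B0,B1,B3} ∩ {B0,B1,B4} = {B0,B1}; idom=B1
  B7: preds {B0,B6}: {B0} ∩ {B0,B1,B6} = {B0}; idom=B0
  B8: preds {B3,B6,B7}: {B0,B1,B3} ∩ {B0,B1,B6} ∩ {B0,B7} = {B0}; idom=B0

Frontier:
  join B4 pred B2: B2 stop@B1
  join B4 pred B3: B3 stop@B1
  join B6 pred B3: B3 stop@B1
  join B6 pred B4: B4 stop@B1
  join B7 pred B0: · stop@B0
  join B7 pred B6: B6→B1 stop@B0
  join B8 pred B3: B3→B1 stop@B0
  join B8 pred B6: B6→B1 stop@B0
  join B8 pred B7: B7 stop@B0
  DF(B0)=∅
  DF(B1)={B7,B8}
  DF(B2)={B4}
  DF(B3)={B4,B6,B8}
  DF(B4)={B6}
  DF(B5)=∅
  DF(B6)={B7,B8}
  DF(B7)={B8}
  DF(B8)=∅

φ for a: defs {B0,B2,B4}
  DF⁺ = {B4,B6,B7,B8}

Answer: ["B4", "B6", "B7", "B8"]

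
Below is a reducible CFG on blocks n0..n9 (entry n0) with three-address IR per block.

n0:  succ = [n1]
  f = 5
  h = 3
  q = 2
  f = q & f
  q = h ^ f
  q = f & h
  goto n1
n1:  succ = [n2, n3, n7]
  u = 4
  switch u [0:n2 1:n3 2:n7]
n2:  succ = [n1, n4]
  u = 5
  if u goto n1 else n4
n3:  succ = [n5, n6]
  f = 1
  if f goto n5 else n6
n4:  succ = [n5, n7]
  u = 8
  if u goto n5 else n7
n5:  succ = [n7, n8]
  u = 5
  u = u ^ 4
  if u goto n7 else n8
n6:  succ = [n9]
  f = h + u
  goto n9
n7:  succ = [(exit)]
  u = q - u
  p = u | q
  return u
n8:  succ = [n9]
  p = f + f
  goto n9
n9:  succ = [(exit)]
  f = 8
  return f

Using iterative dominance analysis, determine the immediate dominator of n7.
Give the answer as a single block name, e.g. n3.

idom tree: n1←n0 n2←n1 n3←n1 n4←n2 n5←n1 n6←n3 n7←n1 n8←n5 n9←n1
Dom at joins:
  n1: preds {n0,n2}: {n0} ∩ {n0,n1,n2} = {n0}; idom=n0
  n5: preds {n3,n4}: {n0,n1,n3} ∩ {n0,n1,n2,n4} = {n0,n1}; idom=n1
  n7: preds {n1,n4,n5}: {n0,n1} ∩ {n0,n1,n2,n4} ∩ {n0,n1,n5} = {n0,n1}; idom=n1
  n9: preds {n6,n8}: {n0,n1,n3,n6} ∩ {n0,n1,n5,n8} = {n0,n1}; idom=n1

idom(n7) = n1

Answer: n1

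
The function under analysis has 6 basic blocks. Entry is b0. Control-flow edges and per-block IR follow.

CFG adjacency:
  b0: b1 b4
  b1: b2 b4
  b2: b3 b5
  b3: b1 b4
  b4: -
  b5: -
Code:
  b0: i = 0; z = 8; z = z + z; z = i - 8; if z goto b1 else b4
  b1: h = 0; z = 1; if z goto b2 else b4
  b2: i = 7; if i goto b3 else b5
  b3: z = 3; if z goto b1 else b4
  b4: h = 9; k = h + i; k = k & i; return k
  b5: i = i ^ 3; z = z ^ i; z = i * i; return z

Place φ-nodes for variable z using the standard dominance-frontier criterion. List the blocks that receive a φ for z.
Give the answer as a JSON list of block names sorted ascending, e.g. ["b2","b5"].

Answer: ["b1", "b4"]

Derivation:
idom tree: b1←b0 b2←b1 b3←b2 b4←b0 b5←b2
Dom at joins:
  b1: preds {b0,b3}: {b0} ∩ {b0,b1,b2,b3} = {b0}; idom=b0
  b4: preds {b0,b1,b3}: {b0} ∩ {b0,b1} ∩ {b0,b1,b2,b3} = {b0}; idom=b0

Frontier:
  join b1 pred b0: · stop@b0
  join b1 pred b3: b3→b2→b1 stop@b0
  join b4 pred b0: · stop@b0
  join b4 pred b1: b1 stop@b0
  join b4 pred b3: b3→b2→b1 stop@b0
  b0 → ∅
  b1 → {b1,b4}
  b2 → {b1,b4}
  b3 → {b1,b4}
  b4 → ∅
  b5 → ∅

φ for z: defs {b0,b1,b3,b5}
  DF⁺ = {b1,b4}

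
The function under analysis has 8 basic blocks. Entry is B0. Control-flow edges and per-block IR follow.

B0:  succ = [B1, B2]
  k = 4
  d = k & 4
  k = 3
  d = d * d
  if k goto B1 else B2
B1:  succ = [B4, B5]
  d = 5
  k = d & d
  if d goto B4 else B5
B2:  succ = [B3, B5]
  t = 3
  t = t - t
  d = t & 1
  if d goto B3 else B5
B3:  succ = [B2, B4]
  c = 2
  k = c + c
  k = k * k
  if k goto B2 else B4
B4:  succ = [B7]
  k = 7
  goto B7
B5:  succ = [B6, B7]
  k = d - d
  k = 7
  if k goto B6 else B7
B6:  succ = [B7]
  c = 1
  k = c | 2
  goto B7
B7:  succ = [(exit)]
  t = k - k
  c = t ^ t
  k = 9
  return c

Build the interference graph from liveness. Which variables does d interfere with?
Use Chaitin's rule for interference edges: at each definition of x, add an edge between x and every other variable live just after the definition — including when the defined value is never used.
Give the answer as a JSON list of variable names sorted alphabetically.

Answer: ["k"]

Working:
Per-block:
  B0 def {d,k} use ∅
  B1 def {d,k} use ∅
  B2 def {d,t} use ∅
  B3 def {c,k} use ∅
  B4 def {k} use ∅
  B5 def {k} use {d}
  B6 def {c,k} use ∅
  B7 def {c,k,t} use {k}

Live sets:
  live B0: ∅→∅
  live B1: ∅→{d}
  live B2: ∅→{d}
  live B3: ∅→∅
  live B4: ∅→{k}
  live B5: {d}→{k}
  live B6: ∅→{k}
  live B7: {k}→∅

Interference:
  c↔{k}
  d↔{k}
  k↔{c,d}
  t↔∅

N(d) = ["k"]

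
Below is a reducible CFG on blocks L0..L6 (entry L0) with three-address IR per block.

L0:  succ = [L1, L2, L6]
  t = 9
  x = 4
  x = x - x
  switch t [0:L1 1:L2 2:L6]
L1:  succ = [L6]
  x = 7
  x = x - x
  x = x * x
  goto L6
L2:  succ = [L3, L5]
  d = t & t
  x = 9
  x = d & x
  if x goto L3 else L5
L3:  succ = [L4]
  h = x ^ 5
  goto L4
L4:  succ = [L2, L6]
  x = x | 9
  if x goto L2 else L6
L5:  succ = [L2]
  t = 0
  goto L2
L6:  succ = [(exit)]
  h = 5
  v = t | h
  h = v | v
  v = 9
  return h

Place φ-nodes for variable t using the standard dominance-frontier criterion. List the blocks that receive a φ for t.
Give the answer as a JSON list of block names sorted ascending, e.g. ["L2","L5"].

idom tree: L1←L0 L2←L0 L3←L2 L4←L3 L5←L2 L6←L0
Dom∩ at merges:
  L2: preds {L0,L4,L5}: {L0} ∩ {L0,L2,L3,L4} ∩ {L0,L2,L5} = {L0}; idom=L0
  L6: preds {L0,L1,L4}: {L0} ∩ {L0,L1} ∩ {L0,L2,L3,L4} = {L0}; idom=L0

Frontier:
  join L2 pred L0: · stop@L0
  join L2 pred L4: L4→L3→L2 stop@L0
  join L2 pred L5: L5→L2 stop@L0
  join L6 pred L0: · stop@L0
  join L6 pred L1: L1 stop@L0
  join L6 pred L4: L4→L3→L2 stop@L0
  DF(L0)=∅
  DF(L1)={L6}
  DF(L2)={L2,L6}
  DF(L3)={L2,L6}
  DF(L4)={L2,L6}
  DF(L5)={L2}
  DF(L6)=∅

φ for t: defs {L0,L5}
  DF⁺ = {L2,L6}

Answer: ["L2", "L6"]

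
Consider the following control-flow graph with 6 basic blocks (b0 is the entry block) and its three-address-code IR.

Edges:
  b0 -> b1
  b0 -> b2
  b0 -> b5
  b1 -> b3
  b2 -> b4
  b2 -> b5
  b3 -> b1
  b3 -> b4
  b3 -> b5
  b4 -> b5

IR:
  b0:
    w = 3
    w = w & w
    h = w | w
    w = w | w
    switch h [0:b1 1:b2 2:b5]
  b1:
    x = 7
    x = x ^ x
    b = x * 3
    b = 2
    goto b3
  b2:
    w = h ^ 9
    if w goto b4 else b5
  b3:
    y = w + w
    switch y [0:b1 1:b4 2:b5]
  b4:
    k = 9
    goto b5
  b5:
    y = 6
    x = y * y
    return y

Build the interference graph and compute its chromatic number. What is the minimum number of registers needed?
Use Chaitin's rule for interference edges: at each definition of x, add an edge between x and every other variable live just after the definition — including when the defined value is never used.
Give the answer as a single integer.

Answer: 3

Working:
Block summaries:
  b0 def {h,w} use ∅
  b1 def {b,x} use ∅
  b2 def {w} use {h}
  b3 def {y} use {w}
  b4 def {k} use ∅
  b5 def {x,y} use ∅

Backward fixpoint:
  live b0: ∅→{h,w}
  live b1: {w}→{w}
  live b2: {h}→∅
  live b3: {w}→{w}
  live b4: ∅→∅
  live b5: ∅→∅

Conflict graph:
  b↔{w}
  h↔{w}
  k↔∅
  w↔{b,h,x,y}
  x↔{w,y}
  y↔{w,x}

Colouring:
  clique {w,x,y} ⇒ need ≥ 3
  3-colouring: r0={k,w}  r1={b,h,x}  r2={y}
  χ = 3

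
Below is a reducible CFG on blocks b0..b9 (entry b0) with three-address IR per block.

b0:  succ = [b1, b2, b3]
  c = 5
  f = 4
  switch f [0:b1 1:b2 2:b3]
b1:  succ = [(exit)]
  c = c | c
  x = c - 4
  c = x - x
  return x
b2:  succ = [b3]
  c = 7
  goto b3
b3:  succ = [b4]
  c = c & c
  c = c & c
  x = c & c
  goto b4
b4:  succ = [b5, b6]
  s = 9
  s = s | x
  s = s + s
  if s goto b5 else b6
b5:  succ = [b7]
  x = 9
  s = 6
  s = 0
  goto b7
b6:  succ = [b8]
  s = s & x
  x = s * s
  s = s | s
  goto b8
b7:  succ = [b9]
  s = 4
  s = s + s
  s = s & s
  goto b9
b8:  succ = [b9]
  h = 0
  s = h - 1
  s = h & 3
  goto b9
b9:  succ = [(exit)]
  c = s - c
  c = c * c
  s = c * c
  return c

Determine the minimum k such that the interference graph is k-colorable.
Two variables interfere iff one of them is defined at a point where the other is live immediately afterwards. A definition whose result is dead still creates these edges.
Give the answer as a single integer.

Answer: 3

Derivation:
Block summaries:
  b0 def {c,f} use ∅
  b1 def {c,x} use {c}
  b2 def {c} use ∅
  b3 def {c,x} use {c}
  b4 def {s} use {x}
  b5 def {s,x} use ∅
  b6 def {s,x} use {s,x}
  b7 def {s} use ∅
  b8 def {h,s} use ∅
  b9 def {c,s} use {c,s}

Live sets:
  live b0: ∅→{c}
  live b1: {c}→∅
  live b2: ∅→{c}
  live b3: {c}→{c,x}
  live b4: {c,x}→{c,s,x}
  live b5: {c}→{c}
  live b6: {c,s,x}→{c}
  live b7: {c}→{c,s}
  live b8: {c}→{c,s}
  live b9: {c,s}→∅

Interference:
  c: {f,h,s,x}
  f: {c}
  h: {c,s}
  s: {c,h,x}
  x: {c,s}

Colouring:
  {c,h,s} pairwise interfere (3-clique) ⇒ χ ≥ 3
  3-colouring: r0={c}  r1={f,s}  r2={h,x}
  χ = 3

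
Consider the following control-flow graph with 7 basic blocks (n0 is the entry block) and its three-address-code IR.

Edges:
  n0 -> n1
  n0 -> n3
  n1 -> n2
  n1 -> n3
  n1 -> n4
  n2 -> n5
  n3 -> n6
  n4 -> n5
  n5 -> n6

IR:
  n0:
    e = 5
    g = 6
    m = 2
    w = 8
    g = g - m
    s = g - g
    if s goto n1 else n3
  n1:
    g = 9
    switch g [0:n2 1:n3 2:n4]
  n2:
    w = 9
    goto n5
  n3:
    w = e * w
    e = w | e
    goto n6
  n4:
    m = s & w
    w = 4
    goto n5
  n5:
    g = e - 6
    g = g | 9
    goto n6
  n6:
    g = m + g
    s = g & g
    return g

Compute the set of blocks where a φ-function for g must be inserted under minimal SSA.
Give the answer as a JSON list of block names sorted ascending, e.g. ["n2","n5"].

Answer: ["n3", "n6"]

Working:
idom tree: n1←n0 n2←n1 n3←n0 n4←n1 n5←n1 n6←n0
Dom at joins:
  n3: preds {n0,n1}: {n0} ∩ {n0,n1} = {n0}; idom=n0
  n5: preds {n2,n4}: {n0,n1,n2} ∩ {n0,n1,n4} = {n0,n1}; idom=n1
  n6: preds {n3,n5}: {n0,n3} ∩ {n0,n1,n5} = {n0}; idom=n0

DF derivation:
  n3←n0: walk · to n0
  n3←n1: walk n1 to n0
  n5←n2: walk n2 to n1
  n5←n4: walk n4 to n1
  n6←n3: walk n3 to n0
  n6←n5: walk n5→n1 to n0
  DF(n0)=∅
  DF(n1)={n3,n6}
  DF(n2)={n5}
  DF(n3)={n6}
  DF(n4)={n5}
  DF(n5)={n6}
  DF(n6)=∅

φ for g: defs {n0,n1,n5,n6}
  DF⁺ = {n3,n6}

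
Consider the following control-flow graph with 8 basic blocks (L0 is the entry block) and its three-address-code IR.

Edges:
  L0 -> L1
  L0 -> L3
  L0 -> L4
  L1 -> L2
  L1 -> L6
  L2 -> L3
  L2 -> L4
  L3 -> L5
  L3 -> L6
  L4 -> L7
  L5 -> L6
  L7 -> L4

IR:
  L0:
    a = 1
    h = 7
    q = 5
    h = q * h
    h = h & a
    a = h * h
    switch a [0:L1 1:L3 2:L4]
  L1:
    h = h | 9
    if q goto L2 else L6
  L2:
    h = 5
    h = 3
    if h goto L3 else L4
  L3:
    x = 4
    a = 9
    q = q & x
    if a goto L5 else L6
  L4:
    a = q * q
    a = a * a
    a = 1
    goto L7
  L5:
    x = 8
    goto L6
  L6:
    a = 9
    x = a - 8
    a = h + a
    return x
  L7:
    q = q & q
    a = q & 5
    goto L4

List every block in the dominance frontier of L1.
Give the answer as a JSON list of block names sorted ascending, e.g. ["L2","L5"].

Answer: ["L3", "L4", "L6"]

Analysis:
idom tree: L1←L0 L2←L1 L3←L0 L4←L0 L5←L3 L6←L0 L7←L4
Dom∩ at merges:
  L3: preds {L0,L2}: {L0} ∩ {L0,L1,L2} = {L0}; idom=L0
  L4: preds {L0,L2,L7}: {L0} ∩ {L0,L1,L2} ∩ {L0,L4,L7} = {L0}; idom=L0
  L6: preds {L1,L3,L5}: {L0,L1} ∩ {L0,L3} ∩ {L0,L3,L5} = {L0}; idom=L0

Frontier:
  join L3 pred L0: · stop@L0
  join L3 pred L2: L2→L1 stop@L0
  join L4 pred L0: · stop@L0
  join L4 pred L2: L2→L1 stop@L0
  join L4 pred L7: L7→L4 stop@L0
  join L6 pred L1: L1 stop@L0
  join L6 pred L3: L3 stop@L0
  join L6 pred L5: L5→L3 stop@L0
  L0 → ∅
  L1 → {L3,L4,L6}
  L2 → {L3,L4}
  L3 → {L6}
  L4 → {L4}
  L5 → {L6}
  L6 → ∅
  L7 → {L4}

DF(L1) = ["L3", "L4", "L6"]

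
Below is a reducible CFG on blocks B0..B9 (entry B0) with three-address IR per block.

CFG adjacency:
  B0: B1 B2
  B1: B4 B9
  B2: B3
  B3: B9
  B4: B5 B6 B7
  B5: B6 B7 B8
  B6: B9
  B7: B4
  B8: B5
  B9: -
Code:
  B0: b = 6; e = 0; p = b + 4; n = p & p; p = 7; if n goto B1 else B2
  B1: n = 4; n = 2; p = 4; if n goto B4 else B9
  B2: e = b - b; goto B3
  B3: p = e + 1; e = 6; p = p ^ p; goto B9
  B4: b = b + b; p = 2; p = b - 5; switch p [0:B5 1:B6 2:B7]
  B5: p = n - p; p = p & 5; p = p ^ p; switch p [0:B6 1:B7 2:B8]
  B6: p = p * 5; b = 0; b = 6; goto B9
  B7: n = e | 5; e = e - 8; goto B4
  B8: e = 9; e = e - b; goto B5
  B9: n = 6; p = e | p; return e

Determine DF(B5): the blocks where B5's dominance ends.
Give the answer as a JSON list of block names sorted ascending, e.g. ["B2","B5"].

idom tree: B1←B0 B2←B0 B3←B2 B4←B1 B5←B4 B6←B4 B7←B4 B8←B5 B9←B0
Join-block Dom:
  B4: preds {B1,B7}: {B0,B1} ∩ {B0,B1,B4,B7} = {B0,B1}; idom=B1
  B5: preds {B4,B8}: {B0,B1,B4} ∩ {B0,B1,B4,B5,B8} = {B0,B1,B4}; idom=B4
  B6: preds {B4,B5}: {B0,B1,B4} ∩ {B0,B1,B4,B5} = {B0,B1,B4}; idom=B4
  B7: preds {B4,B5}: {B0,B1,B4} ∩ {B0,B1,B4,B5} = {B0,B1,B4}; idom=B4
  B9: preds {B1,B3,B6}: {B0,B1} ∩ {B0,B2,B3} ∩ {B0,B1,B4,B6} = {B0}; idom=B0

DF derivation:
  B4←B1: walk · to B1
  B4←B7: walk B7→B4 to B1
  B5←B4: walk · to B4
  B5←B8: walk B8→B5 to B4
  B6←B4: walk · to B4
  B6←B5: walk B5 to B4
  B7←B4: walk · to B4
  B7←B5: walk B5 to B4
  B9←B1: walk B1 to B0
  B9←B3: walk B3→B2 to B0
  B9←B6: walk B6→B4→B1 to B0
  DF(B0)=∅
  DF(B1)={B9}
  DF(B2)={B9}
  DF(B3)={B9}
  DF(B4)={B4,B9}
  DF(B5)={B5,B6,B7}
  DF(B6)={B9}
  DF(B7)={B4}
  DF(B8)={B5}
  DF(B9)=∅

DF(B5) = ["B5", "B6", "B7"]

Answer: ["B5", "B6", "B7"]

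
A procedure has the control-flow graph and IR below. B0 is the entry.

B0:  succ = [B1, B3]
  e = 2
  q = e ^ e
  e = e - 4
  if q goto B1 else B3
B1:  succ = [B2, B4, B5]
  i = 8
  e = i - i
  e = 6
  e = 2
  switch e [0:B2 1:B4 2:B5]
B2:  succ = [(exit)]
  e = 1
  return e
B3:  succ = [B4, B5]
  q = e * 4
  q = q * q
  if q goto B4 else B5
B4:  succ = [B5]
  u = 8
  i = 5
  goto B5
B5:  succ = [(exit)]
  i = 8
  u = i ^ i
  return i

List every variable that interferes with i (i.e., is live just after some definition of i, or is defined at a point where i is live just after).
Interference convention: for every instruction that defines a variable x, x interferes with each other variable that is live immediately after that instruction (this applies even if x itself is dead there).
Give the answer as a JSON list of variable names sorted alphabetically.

Answer: ["u"]

Analysis:
Per-block:
  B0: {e,q} / ∅
  B1: {e,i} / ∅
  B2: {e} / ∅
  B3: {q} / {e}
  B4: {i,u} / ∅
  B5: {i,u} / ∅

Liveness:
  live B0: ∅→{e}
  live B1: ∅→∅
  live B2: ∅→∅
  live B3: {e}→∅
  live B4: ∅→∅
  live B5: ∅→∅

Interfere edges:
  e: {q}
  i: {u}
  q: {e}
  u: {i}

N(i) = ["u"]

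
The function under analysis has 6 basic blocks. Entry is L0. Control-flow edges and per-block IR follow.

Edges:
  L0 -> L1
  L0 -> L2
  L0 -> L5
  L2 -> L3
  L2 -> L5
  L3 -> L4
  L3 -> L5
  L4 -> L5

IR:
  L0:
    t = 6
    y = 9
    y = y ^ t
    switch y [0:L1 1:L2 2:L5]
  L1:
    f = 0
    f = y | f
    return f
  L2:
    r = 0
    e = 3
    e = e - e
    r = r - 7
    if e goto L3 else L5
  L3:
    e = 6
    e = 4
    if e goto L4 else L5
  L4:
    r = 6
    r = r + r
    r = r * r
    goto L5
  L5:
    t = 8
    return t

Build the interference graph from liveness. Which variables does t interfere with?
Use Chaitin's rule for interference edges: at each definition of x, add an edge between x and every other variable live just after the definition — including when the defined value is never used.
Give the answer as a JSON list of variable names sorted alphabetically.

Answer: ["y"]

Working:
Per-block:
  L0 def {t,y} use ∅
  L1 def {f} use {y}
  L2 def {e,r} use ∅
  L3 def {e} use ∅
  L4 def {r} use ∅
  L5 def {t} use ∅

Liveness:
  live L0: ∅→{y}
  live L1: {y}→∅
  live L2: ∅→∅
  live L3: ∅→∅
  live L4: ∅→∅
  live L5: ∅→∅

Interfere edges:
  e↔{r}
  f↔{y}
  r↔{e}
  t↔{y}
  y↔{f,t}

N(t) = ["y"]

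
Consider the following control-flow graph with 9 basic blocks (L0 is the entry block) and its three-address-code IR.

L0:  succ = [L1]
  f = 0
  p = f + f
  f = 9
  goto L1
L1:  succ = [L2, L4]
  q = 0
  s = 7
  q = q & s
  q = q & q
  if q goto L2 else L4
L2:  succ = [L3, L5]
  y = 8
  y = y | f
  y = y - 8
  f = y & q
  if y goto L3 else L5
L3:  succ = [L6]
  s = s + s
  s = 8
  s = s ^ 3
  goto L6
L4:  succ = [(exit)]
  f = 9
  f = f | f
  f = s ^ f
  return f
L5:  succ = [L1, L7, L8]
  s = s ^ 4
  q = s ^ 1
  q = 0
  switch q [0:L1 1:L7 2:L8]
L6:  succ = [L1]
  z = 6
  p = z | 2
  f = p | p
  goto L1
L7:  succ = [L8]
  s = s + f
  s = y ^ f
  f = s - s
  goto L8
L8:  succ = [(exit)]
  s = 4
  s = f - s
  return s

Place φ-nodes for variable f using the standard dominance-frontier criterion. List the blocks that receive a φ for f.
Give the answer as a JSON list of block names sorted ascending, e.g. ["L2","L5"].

Answer: ["L1", "L8"]

Analysis:
idom tree: L1←L0 L2←L1 L3←L2 L4←L1 L5←L2 L6←L3 L7←L5 L8←L5
Join-block Dom:
  L1: preds {L0,L5,L6}: {L0} ∩ {L0,L1,L2,L5} ∩ {L0,L1,L2,L3,L6} = {L0}; idom=L0
  L8: preds {L5,L7}: {L0,L1,L2,L5} ∩ {L0,L1,L2,L5,L7} = {L0,L1,L2,L5}; idom=L5

DF derivation:
  L1←L0: walk · to L0
  L1←L5: walk L5→L2→L1 to L0
  L1←L6: walk L6→L3→L2→L1 to L0
  L8←L5: walk · to L5
  L8←L7: walk L7 to L5
  L0: DF=∅
  L1: DF={L1}
  L2: DF={L1}
  L3: DF={L1}
  L4: DF=∅
  L5: DF={L1}
  L6: DF={L1}
  L7: DF={L8}
  L8: DF=∅

φ for f: defs {L0,L2,L4,L6,L7}
  DF⁺ = {L1,L8}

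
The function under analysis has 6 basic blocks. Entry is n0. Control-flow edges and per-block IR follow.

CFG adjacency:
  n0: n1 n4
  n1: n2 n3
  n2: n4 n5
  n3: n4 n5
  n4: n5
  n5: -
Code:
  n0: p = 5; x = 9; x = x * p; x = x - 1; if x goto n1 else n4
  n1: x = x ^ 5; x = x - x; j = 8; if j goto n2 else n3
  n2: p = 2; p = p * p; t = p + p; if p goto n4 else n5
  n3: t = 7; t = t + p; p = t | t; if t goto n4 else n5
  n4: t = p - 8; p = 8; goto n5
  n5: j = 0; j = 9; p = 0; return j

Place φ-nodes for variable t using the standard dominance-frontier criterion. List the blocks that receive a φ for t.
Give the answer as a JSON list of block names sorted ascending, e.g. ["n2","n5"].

idom tree: n1←n0 n2←n1 n3←n1 n4←n0 n5←n0
Dom∩ at merges:
  n4: preds {n0,n2,n3}: {n0} ∩ {n0,n1,n2} ∩ {n0,n1,n3} = {n0}; idom=n0
  n5: preds {n2,n3,n4}: {n0,n1,n2} ∩ {n0,n1,n3} ∩ {n0,n4} = {n0}; idom=n0

DF derivation:
  n4←n0: walk · to n0
  n4←n2: walk n2→n1 to n0
  n4←n3: walk n3→n1 to n0
  n5←n2: walk n2→n1 to n0
  n5←n3: walk n3→n1 to n0
  n5←n4: walk n4 to n0
  n0 → ∅
  n1 → {n4,n5}
  n2 → {n4,n5}
  n3 → {n4,n5}
  n4 → {n5}
  n5 → ∅

φ for t: defs {n2,n3,n4}
  DF⁺ = {n4,n5}

Answer: ["n4", "n5"]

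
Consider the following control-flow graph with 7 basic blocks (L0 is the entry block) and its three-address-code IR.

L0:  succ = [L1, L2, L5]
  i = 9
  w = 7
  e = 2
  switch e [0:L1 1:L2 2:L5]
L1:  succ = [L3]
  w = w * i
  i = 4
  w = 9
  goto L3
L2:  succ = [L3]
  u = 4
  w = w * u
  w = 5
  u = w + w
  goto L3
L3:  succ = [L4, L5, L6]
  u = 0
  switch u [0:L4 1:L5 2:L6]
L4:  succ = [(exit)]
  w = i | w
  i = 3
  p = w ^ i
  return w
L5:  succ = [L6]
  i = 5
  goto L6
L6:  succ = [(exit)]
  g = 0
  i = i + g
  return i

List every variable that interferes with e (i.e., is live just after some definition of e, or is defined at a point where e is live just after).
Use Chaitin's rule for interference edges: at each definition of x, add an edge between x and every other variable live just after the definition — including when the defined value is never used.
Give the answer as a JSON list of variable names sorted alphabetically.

Answer: ["i", "w"]

Derivation:
def/use:
  L0 def {e,i,w} use ∅
  L1 def {i,w} use {i,w}
  L2 def {u,w} use {w}
  L3 def {u} use ∅
  L4 def {i,p,w} use {i,w}
  L5 def {i} use ∅
  L6 def {g,i} use {i}

Liveness:
  L0: in=∅ out={i,w}
  L1: in={i,w} out={i,w}
  L2: in={i,w} out={i,w}
  L3: in={i,w} out={i,w}
  L4: in={i,w} out=∅
  L5: in=∅ out={i}
  L6: in={i} out=∅

Interference:
  e: {i,w}
  g: {i}
  i: {e,g,u,w}
  p: {w}
  u: {i,w}
  w: {e,i,p,u}

N(e) = ["i", "w"]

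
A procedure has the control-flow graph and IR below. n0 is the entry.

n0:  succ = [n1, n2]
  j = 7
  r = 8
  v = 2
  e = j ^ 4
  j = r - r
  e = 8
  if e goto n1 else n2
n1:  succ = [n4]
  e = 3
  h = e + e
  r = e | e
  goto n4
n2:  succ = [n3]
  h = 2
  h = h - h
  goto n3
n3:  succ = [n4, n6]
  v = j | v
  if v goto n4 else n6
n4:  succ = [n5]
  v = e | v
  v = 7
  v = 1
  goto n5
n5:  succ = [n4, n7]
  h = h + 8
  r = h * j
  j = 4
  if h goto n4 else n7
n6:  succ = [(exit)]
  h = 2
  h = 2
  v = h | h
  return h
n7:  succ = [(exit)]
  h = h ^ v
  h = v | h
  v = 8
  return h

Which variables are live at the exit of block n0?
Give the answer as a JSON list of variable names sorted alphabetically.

Answer: ["e", "j", "v"]

Derivation:
Per-block:
  n0 def {e,j,r,v} use ∅
  n1 def {e,h,r} use ∅
  n2 def {h} use ∅
  n3 def {v} use {j,v}
  n4 def {v} use {e,v}
  n5 def {h,j,r} use {h,j}
  n6 def {h,v} use ∅
  n7 def {h,v} use {h,v}

Backward fixpoint:
  n0: in=∅ out={e,j,v}
  n1: in={j,v} out={e,h,j,v}
  n2: in={e,j,v} out={e,h,j,v}
  n3: in={e,h,j,v} out={e,h,j,v}
  n4: in={e,h,j,v} out={e,h,j,v}
  n5: in={e,h,j,v} out={e,h,j,v}
  n6: in=∅ out=∅
  n7: in={h,v} out=∅

live-out(n0) = ["e", "j", "v"]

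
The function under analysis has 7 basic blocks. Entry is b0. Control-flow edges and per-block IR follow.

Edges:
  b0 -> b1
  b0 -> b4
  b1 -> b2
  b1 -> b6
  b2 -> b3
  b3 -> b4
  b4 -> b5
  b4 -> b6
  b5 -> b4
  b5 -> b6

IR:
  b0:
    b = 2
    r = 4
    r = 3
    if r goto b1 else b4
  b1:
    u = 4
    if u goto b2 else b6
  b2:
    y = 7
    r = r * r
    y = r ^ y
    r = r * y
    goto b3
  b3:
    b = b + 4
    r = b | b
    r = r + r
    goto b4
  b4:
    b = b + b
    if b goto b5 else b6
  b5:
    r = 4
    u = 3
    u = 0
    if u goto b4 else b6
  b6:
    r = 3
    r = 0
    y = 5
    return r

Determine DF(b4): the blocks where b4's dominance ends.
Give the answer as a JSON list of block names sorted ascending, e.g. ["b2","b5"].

idom tree: b1←b0 b2←b1 b3←b2 b4←b0 b5←b4 b6←b0
Dom∩ at merges:
  b4: preds {b0,b3,b5}: {b0} ∩ {b0,b1,b2,b3} ∩ {b0,b4,b5} = {b0}; idom=b0
  b6: preds {b1,b4,b5}: {b0,b1} ∩ {b0,b4} ∩ {b0,b4,b5} = {b0}; idom=b0

Frontier:
  join b4 pred b0: · stop@b0
  join b4 pred b3: b3→b2→b1 stop@b0
  join b4 pred b5: b5→b4 stop@b0
  join b6 pred b1: b1 stop@b0
  join b6 pred b4: b4 stop@b0
  join b6 pred b5: b5→b4 stop@b0
  b0: DF=∅
  b1: DF={b4,b6}
  b2: DF={b4}
  b3: DF={b4}
  b4: DF={b4,b6}
  b5: DF={b4,b6}
  b6: DF=∅

DF(b4) = ["b4", "b6"]

Answer: ["b4", "b6"]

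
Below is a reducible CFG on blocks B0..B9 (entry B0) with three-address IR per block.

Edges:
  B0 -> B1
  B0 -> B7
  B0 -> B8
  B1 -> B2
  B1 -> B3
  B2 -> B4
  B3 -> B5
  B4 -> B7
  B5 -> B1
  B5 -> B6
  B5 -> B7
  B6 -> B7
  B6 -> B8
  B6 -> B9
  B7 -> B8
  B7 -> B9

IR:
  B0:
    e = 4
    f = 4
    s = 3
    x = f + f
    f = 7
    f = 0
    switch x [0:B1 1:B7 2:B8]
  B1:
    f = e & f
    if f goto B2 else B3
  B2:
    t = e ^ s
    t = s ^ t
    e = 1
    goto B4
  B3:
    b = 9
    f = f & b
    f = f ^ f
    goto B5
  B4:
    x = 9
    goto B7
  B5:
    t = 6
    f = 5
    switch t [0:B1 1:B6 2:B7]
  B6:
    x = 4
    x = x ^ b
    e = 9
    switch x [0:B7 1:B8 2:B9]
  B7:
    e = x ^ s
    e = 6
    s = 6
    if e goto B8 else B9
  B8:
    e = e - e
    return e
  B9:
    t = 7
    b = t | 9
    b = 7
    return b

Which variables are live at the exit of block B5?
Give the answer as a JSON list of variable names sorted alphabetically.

def/use:
  B0: def={e,f,s,x} ue=∅
  B1: def={f} ue={e,f}
  B2: def={e,t} ue={e,s}
  B3: def={b,f} ue={f}
  B4: def={x} ue=∅
  B5: def={f,t} ue=∅
  B6: def={e,x} ue={b}
  B7: def={e,s} ue={s,x}
  B8: def={e} ue={e}
  B9: def={b,t} ue=∅

Live sets:
  B0: in=∅ out={e,f,s,x}
  B1: in={e,f,s,x} out={e,f,s,x}
  B2: in={e,s} out={s}
  B3: in={e,f,s,x} out={b,e,s,x}
  B4: in={s} out={s,x}
  B5: in={b,e,s,x} out={b,e,f,s,x}
  B6: in={b,s} out={e,s,x}
  B7: in={s,x} out={e}
  B8: in={e} out=∅
  B9: in=∅ out=∅

live-out(B5) = ["b", "e", "f", "s", "x"]

Answer: ["b", "e", "f", "s", "x"]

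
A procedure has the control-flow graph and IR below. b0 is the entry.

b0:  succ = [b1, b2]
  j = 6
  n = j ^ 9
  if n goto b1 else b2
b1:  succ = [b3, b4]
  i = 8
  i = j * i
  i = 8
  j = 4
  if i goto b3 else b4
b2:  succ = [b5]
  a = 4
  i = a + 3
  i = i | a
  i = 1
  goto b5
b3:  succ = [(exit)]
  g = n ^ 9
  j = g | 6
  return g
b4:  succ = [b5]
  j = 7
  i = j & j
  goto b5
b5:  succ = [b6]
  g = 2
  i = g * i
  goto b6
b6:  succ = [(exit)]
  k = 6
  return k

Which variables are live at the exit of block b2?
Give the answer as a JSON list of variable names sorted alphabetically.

def/use:
  b0 def {j,n} use ∅
  b1 def {i,j} use {j}
  b2 def {a,i} use ∅
  b3 def {g,j} use {n}
  b4 def {i,j} use ∅
  b5 def {g,i} use {i}
  b6 def {k} use ∅

Live sets:
  live b0: ∅→{j,n}
  live b1: {j,n}→{n}
  live b2: ∅→{i}
  live b3: {n}→∅
  live b4: ∅→{i}
  live b5: {i}→∅
  live b6: ∅→∅

live-out(b2) = ["i"]

Answer: ["i"]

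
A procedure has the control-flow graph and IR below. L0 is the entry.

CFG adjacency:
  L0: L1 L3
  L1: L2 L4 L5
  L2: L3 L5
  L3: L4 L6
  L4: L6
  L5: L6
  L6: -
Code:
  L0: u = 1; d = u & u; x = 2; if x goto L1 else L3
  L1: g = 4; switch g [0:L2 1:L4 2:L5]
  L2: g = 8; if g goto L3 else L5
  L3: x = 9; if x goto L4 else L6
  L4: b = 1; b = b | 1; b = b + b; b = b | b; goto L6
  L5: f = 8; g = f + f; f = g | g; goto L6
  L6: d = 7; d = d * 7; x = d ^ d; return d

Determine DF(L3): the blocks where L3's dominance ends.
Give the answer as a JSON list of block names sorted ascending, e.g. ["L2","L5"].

Answer: ["L4", "L6"]

Analysis:
idom tree: L1←L0 L2←L1 L3←L0 L4←L0 L5←L1 L6←L0
Dom at joins:
  L3: preds {L0,L2}: {L0} ∩ {L0,L1,L2} = {L0}; idom=L0
  L4: preds {L1,L3}: {L0,L1} ∩ {L0,L3} = {L0}; idom=L0
  L5: preds {L1,L2}: {L0,L1} ∩ {L0,L1,L2} = {L0,L1}; idom=L1
  L6: preds {L3,L4,L5}: {L0,L3} ∩ {L0,L4} ∩ {L0,L1,L5} = {L0}; idom=L0

Frontier:
  join L3 pred L0: · stop@L0
  join L3 pred L2: L2→L1 stop@L0
  join L4 pred L1: L1 stop@L0
  join L4 pred L3: L3 stop@L0
  join L5 pred L1: · stop@L1
  join L5 pred L2: L2 stop@L1
  join L6 pred L3: L3 stop@L0
  join L6 pred L4: L4 stop@L0
  join L6 pred L5: L5→L1 stop@L0
  DF(L0)=∅
  DF(L1)={L3,L4,L6}
  DF(L2)={L3,L5}
  DF(L3)={L4,L6}
  DF(L4)={L6}
  DF(L5)={L6}
  DF(L6)=∅

DF(L3) = ["L4", "L6"]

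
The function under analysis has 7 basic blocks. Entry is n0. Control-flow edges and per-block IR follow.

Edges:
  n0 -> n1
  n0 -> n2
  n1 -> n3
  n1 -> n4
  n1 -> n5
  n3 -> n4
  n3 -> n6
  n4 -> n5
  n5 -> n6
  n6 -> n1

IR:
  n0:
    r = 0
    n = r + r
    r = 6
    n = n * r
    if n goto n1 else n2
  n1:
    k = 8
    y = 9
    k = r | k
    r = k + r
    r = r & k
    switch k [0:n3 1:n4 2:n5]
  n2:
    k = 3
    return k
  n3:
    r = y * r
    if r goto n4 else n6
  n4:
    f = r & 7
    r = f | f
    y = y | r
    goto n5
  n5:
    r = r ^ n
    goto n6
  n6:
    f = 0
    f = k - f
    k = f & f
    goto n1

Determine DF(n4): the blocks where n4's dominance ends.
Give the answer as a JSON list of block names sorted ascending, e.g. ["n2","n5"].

idom tree: n1←n0 n2←n0 n3←n1 n4←n1 n5←n1 n6←n1
Dom∩ at merges:
  n1: preds {n0,n6}: {n0} ∩ {n0,n1,n6} = {n0}; idom=n0
  n4: preds {n1,n3}: {n0,n1} ∩ {n0,n1,n3} = {n0,n1}; idom=n1
  n5: preds {n1,n4}: {n0,n1} ∩ {n0,n1,n4} = {n0,n1}; idom=n1
  n6: preds {n3,n5}: {n0,n1,n3} ∩ {n0,n1,n5} = {n0,n1}; idom=n1

DF walk-up:
  n1←n0: walk · to n0
  n1←n6: walk n6→n1 to n0
  n4←n1: walk · to n1
  n4←n3: walk n3 to n1
  n5←n1: walk · to n1
  n5←n4: walk n4 to n1
  n6←n3: walk n3 to n1
  n6←n5: walk n5 to n1
  n0 → ∅
  n1 → {n1}
  n2 → ∅
  n3 → {n4,n6}
  n4 → {n5}
  n5 → {n6}
  n6 → {n1}

DF(n4) = ["n5"]

Answer: ["n5"]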